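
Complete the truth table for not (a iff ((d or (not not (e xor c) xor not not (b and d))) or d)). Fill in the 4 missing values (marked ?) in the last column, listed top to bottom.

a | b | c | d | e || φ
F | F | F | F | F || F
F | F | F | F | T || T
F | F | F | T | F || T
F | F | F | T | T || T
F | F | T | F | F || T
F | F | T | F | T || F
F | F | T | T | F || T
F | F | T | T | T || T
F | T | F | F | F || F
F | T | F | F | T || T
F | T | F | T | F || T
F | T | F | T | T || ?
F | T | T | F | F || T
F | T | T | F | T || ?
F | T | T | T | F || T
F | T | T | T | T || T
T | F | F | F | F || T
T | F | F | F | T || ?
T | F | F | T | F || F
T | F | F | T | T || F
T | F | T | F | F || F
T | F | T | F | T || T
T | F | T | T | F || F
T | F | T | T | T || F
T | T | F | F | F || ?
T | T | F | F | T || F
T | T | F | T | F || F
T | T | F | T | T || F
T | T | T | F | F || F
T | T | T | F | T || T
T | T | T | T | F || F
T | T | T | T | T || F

Row a=F, b=T, c=F, d=T, e=T: ((d or (not not (e xor c) xor not not (b and d))) or d) = T, (a iff ((d or (not not (e xor c) xor not not (b and d))) or d)) = F, so the formula = T.
Row a=F, b=T, c=T, d=F, e=T: ((d or (not not (e xor c) xor not not (b and d))) or d) = F, (a iff ((d or (not not (e xor c) xor not not (b and d))) or d)) = T, so the formula = F.
Row a=T, b=F, c=F, d=F, e=T: ((d or (not not (e xor c) xor not not (b and d))) or d) = T, (a iff ((d or (not not (e xor c) xor not not (b and d))) or d)) = T, so the formula = F.
Row a=T, b=T, c=F, d=F, e=F: ((d or (not not (e xor c) xor not not (b and d))) or d) = F, (a iff ((d or (not not (e xor c) xor not not (b and d))) or d)) = F, so the formula = T.

T, F, F, T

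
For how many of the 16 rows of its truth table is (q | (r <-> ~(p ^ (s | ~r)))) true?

p  q  r  s     (q | (r <-> ~(p ^ (s | ~r))))
F  F  F  F                   T              
F  F  F  T                   T              
F  F  T  F                   T              
F  F  T  T                   F              
F  T  F  F                   T              
F  T  F  T                   T              
F  T  T  F                   T              
F  T  T  T                   T              
T  F  F  F                   F              
T  F  F  T                   F              
T  F  T  F                   F              
T  F  T  T                   T              
T  T  F  F                   T              
T  T  F  T                   T              
T  T  T  F                   T              
T  T  T  T                   T              
The formula is true on 12 of the 16 rows.

12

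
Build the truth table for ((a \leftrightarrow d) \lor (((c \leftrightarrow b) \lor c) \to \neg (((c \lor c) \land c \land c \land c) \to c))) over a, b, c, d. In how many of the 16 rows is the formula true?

a | b | c | d || (a \leftrightarrow d) | (c \leftrightarrow b) | (c \lor c) | φ
T | T | T | T ||           T           |           T           |     T      | T
T | T | T | F ||           F           |           T           |     T      | F
T | T | F | T ||           T           |           F           |     F      | T
T | T | F | F ||           F           |           F           |     F      | T
T | F | T | T ||           T           |           F           |     T      | T
T | F | T | F ||           F           |           F           |     T      | F
T | F | F | T ||           T           |           T           |     F      | T
T | F | F | F ||           F           |           T           |     F      | F
F | T | T | T ||           F           |           T           |     T      | F
F | T | T | F ||           T           |           T           |     T      | T
F | T | F | T ||           F           |           F           |     F      | T
F | T | F | F ||           T           |           F           |     F      | T
F | F | T | T ||           F           |           F           |     T      | F
F | F | T | F ||           T           |           F           |     T      | T
F | F | F | T ||           F           |           T           |     F      | F
F | F | F | F ||           T           |           T           |     F      | T
The formula is true on 10 of the 16 rows.

10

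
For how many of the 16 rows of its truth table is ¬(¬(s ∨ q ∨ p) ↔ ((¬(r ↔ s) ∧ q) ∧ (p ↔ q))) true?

4

  p   |   q   |   r   |   s   | (s ∨ q ∨ p) | ¬(s ∨ q ∨ p) | (r ↔ s) | ¬(r ↔ s) | (¬(r ↔ s) ∧ q) | (p ↔ q) | ((¬(r ↔ s) ∧ q) ∧ (p ↔ q)) |   φ  
----- | ----- | ----- | ----- | ----------- | ------------ | ------- | -------- | -------------- | ------- | -------------------------- | -----
False | False | False | False |    False    |     True     |   True  |  False   |     False      |   True  |           False            |  True
False | False | False |  True |     True    |    False     |  False  |   True   |     False      |   True  |           False            | False
False | False |  True | False |    False    |     True     |  False  |   True   |     False      |   True  |           False            |  True
False | False |  True |  True |     True    |    False     |   True  |  False   |     False      |   True  |           False            | False
False |  True | False | False |     True    |    False     |   True  |  False   |     False      |  False  |           False            | False
False |  True | False |  True |     True    |    False     |  False  |   True   |      True      |  False  |           False            | False
False |  True |  True | False |     True    |    False     |  False  |   True   |      True      |  False  |           False            | False
False |  True |  True |  True |     True    |    False     |   True  |  False   |     False      |  False  |           False            | False
 True | False | False | False |     True    |    False     |   True  |  False   |     False      |  False  |           False            | False
 True | False | False |  True |     True    |    False     |  False  |   True   |     False      |  False  |           False            | False
 True | False |  True | False |     True    |    False     |  False  |   True   |     False      |  False  |           False            | False
 True | False |  True |  True |     True    |    False     |   True  |  False   |     False      |  False  |           False            | False
 True |  True | False | False |     True    |    False     |   True  |  False   |     False      |   True  |           False            | False
 True |  True | False |  True |     True    |    False     |  False  |   True   |      True      |   True  |            True            |  True
 True |  True |  True | False |     True    |    False     |  False  |   True   |      True      |   True  |            True            |  True
 True |  True |  True |  True |     True    |    False     |   True  |  False   |     False      |   True  |           False            | False
The formula is true on 4 of the 16 rows.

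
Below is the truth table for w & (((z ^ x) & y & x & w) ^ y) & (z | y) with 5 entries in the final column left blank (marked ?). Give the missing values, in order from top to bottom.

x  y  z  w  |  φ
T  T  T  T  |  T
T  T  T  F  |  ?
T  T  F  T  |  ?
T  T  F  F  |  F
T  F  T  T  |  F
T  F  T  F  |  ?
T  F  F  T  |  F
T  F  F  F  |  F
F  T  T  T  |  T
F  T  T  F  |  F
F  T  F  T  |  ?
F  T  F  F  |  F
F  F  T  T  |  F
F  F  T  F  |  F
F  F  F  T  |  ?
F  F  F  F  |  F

Row x=T, y=T, z=T, w=F: (((z ^ x) & y & x & w) ^ y) = T, (z | y) = T, so the formula = F.
Row x=T, y=T, z=F, w=T: (((z ^ x) & y & x & w) ^ y) = F, (z | y) = T, so the formula = F.
Row x=T, y=F, z=T, w=F: (((z ^ x) & y & x & w) ^ y) = F, (z | y) = T, so the formula = F.
Row x=F, y=T, z=F, w=T: (((z ^ x) & y & x & w) ^ y) = T, (z | y) = T, so the formula = T.
Row x=F, y=F, z=F, w=T: (((z ^ x) & y & x & w) ^ y) = F, (z | y) = F, so the formula = F.

F, F, F, T, F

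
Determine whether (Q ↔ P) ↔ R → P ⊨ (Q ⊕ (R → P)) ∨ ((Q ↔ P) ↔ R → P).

P  Q  R  |  φ  ψ
1  1  1  |  1  1
1  1  0  |  1  1
1  0  1  |  0  1
1  0  0  |  0  1
0  1  1  |  1  1
0  1  0  |  0  0
0  0  1  |  0  0
0  0  0  |  1  1
In every row where φ is true, ψ is also true, so φ ⊨ ψ.

yes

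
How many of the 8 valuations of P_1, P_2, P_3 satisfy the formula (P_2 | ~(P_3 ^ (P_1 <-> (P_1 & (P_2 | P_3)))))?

P_1  P_2  P_3     (P_2 | P_3)  (P_1 & (P_2 | P_3))  φ
 1    1    1           1                1           1
 1    1    0           1                1           1
 1    0    1           1                1           1
 1    0    0           0                0           1
 0    1    1           1                0           1
 0    1    0           1                0           1
 0    0    1           1                0           1
 0    0    0           0                0           0
The formula is true on 7 of the 8 rows.

7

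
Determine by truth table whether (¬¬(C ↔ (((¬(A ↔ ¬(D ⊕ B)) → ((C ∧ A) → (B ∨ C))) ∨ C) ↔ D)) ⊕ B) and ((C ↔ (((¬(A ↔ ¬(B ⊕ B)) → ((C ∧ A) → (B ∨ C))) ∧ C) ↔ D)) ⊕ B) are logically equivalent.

A  B  C  D  |  φ  ψ
T  T  T  T  |  F  F
T  T  T  F  |  T  T
T  T  F  T  |  T  F
T  T  F  F  |  F  T
T  F  T  T  |  T  T
T  F  T  F  |  F  F
T  F  F  T  |  F  T
T  F  F  F  |  T  F
F  T  T  T  |  F  F
F  T  T  F  |  T  T
F  T  F  T  |  T  F
F  T  F  F  |  F  T
F  F  T  T  |  T  T
F  F  T  F  |  F  F
F  F  F  T  |  F  T
F  F  F  F  |  T  F
The columns differ at A=T, B=T, C=F, D=T (φ=T, ψ=F), so they are not equivalent.

not equivalent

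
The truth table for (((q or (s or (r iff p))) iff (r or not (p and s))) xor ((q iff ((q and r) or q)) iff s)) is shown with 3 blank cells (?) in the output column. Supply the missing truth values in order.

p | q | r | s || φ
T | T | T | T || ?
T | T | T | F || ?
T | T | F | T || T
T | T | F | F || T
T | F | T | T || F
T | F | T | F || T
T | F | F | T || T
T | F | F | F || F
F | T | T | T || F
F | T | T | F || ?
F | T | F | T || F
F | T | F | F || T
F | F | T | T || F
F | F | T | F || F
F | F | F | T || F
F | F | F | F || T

F, T, T

Row p=T, q=T, r=T, s=T: ((q or (s or (r iff p))) iff (r or not (p and s))) = T, ((q iff ((q and r) or q)) iff s) = T, so the formula = F.
Row p=T, q=T, r=T, s=F: ((q or (s or (r iff p))) iff (r or not (p and s))) = T, ((q iff ((q and r) or q)) iff s) = F, so the formula = T.
Row p=F, q=T, r=T, s=F: ((q or (s or (r iff p))) iff (r or not (p and s))) = T, ((q iff ((q and r) or q)) iff s) = F, so the formula = T.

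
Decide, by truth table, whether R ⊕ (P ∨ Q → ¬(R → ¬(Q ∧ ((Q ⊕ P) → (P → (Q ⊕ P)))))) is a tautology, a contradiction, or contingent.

P  Q  R  |  (P ∨ Q)  (Q ⊕ P)  (P → (Q ⊕ P))  ((Q ⊕ P) → (P → (Q ⊕ P)))  φ
0  0  0  |     0        0           1                    1              1
0  0  1  |     0        0           1                    1              0
0  1  0  |     1        1           1                    1              0
0  1  1  |     1        1           1                    1              0
1  0  0  |     1        1           1                    1              0
1  0  1  |     1        1           1                    1              1
1  1  0  |     1        0           0                    1              0
1  1  1  |     1        0           0                    1              0
2 of 8 rows are 1, so the formula is contingent.

contingent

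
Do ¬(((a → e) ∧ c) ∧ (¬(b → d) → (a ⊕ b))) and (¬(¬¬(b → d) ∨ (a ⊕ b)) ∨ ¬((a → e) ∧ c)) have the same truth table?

equivalent

a  b  c  d  e  |  φ  ψ
1  1  1  1  1  |  0  0
1  1  1  1  0  |  1  1
1  1  1  0  1  |  1  1
1  1  1  0  0  |  1  1
1  1  0  1  1  |  1  1
1  1  0  1  0  |  1  1
1  1  0  0  1  |  1  1
1  1  0  0  0  |  1  1
1  0  1  1  1  |  0  0
1  0  1  1  0  |  1  1
1  0  1  0  1  |  0  0
1  0  1  0  0  |  1  1
1  0  0  1  1  |  1  1
1  0  0  1  0  |  1  1
1  0  0  0  1  |  1  1
1  0  0  0  0  |  1  1
0  1  1  1  1  |  0  0
0  1  1  1  0  |  0  0
0  1  1  0  1  |  0  0
0  1  1  0  0  |  0  0
0  1  0  1  1  |  1  1
0  1  0  1  0  |  1  1
0  1  0  0  1  |  1  1
0  1  0  0  0  |  1  1
0  0  1  1  1  |  0  0
0  0  1  1  0  |  0  0
0  0  1  0  1  |  0  0
0  0  1  0  0  |  0  0
0  0  0  1  1  |  1  1
0  0  0  1  0  |  1  1
0  0  0  0  1  |  1  1
0  0  0  0  0  |  1  1
The columns for φ and ψ agree on every row, so they are logically equivalent.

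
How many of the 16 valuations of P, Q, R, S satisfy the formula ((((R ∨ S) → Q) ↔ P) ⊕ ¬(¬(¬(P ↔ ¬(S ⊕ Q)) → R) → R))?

  P      Q      R      S    |    φ  
 True   True   True   True  |   True
 True   True   True  False  |   True
 True   True  False   True  |   True
 True   True  False  False  |  False
 True  False   True   True  |  False
 True  False   True  False  |  False
 True  False  False   True  |   True
 True  False  False  False  |   True
False   True   True   True  |  False
False   True   True  False  |  False
False   True  False   True  |   True
False   True  False  False  |  False
False  False   True   True  |   True
False  False   True  False  |   True
False  False  False   True  |   True
False  False  False  False  |   True
The formula is true on 10 of the 16 rows.

10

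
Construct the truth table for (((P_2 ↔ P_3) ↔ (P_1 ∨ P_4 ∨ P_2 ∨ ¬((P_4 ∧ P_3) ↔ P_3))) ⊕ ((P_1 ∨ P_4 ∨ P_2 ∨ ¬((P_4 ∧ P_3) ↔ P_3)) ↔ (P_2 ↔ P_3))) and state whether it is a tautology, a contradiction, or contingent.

contradiction

 P_1    P_2    P_3    P_4   |    φ  
 True   True   True   True  |  False
 True   True   True  False  |  False
 True   True  False   True  |  False
 True   True  False  False  |  False
 True  False   True   True  |  False
 True  False   True  False  |  False
 True  False  False   True  |  False
 True  False  False  False  |  False
False   True   True   True  |  False
False   True   True  False  |  False
False   True  False   True  |  False
False   True  False  False  |  False
False  False   True   True  |  False
False  False   True  False  |  False
False  False  False   True  |  False
False  False  False  False  |  False
Every row is False, so the formula is a contradiction.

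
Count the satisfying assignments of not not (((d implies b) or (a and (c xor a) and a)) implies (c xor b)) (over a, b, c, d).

a | b | c | d || φ
0 | 0 | 0 | 0 || 0
0 | 0 | 0 | 1 || 1
0 | 0 | 1 | 0 || 1
0 | 0 | 1 | 1 || 1
0 | 1 | 0 | 0 || 1
0 | 1 | 0 | 1 || 1
0 | 1 | 1 | 0 || 0
0 | 1 | 1 | 1 || 0
1 | 0 | 0 | 0 || 0
1 | 0 | 0 | 1 || 0
1 | 0 | 1 | 0 || 1
1 | 0 | 1 | 1 || 1
1 | 1 | 0 | 0 || 1
1 | 1 | 0 | 1 || 1
1 | 1 | 1 | 0 || 0
1 | 1 | 1 | 1 || 0
The formula is true on 9 of the 16 rows.

9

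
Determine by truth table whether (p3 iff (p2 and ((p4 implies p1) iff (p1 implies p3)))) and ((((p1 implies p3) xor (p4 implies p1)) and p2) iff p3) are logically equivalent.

p1 | p2 | p3 | p4 | φ | ψ
-- | -- | -- | -- | - | -
T  | T  | T  | T  | T | F
T  | T  | T  | F  | T | F
T  | T  | F  | T  | T | F
T  | T  | F  | F  | T | F
T  | F  | T  | T  | F | F
T  | F  | T  | F  | F | F
T  | F  | F  | T  | T | T
T  | F  | F  | F  | T | T
F  | T  | T  | T  | F | T
F  | T  | T  | F  | T | F
F  | T  | F  | T  | T | F
F  | T  | F  | F  | F | T
F  | F  | T  | T  | F | F
F  | F  | T  | F  | F | F
F  | F  | F  | T  | T | T
F  | F  | F  | F  | T | T
The columns differ at p1=T, p2=T, p3=T, p4=T (φ=T, ψ=F), so they are not equivalent.

not equivalent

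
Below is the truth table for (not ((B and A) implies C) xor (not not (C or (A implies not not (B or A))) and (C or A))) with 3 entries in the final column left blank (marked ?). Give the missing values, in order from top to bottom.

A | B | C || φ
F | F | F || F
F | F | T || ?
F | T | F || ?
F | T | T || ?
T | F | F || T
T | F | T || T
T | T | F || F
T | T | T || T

Row A=F, B=F, C=T: not ((B and A) implies C) = F, (not not (C or (A implies not not (B or A))) and (C or A)) = T, so the formula = T.
Row A=F, B=T, C=F: not ((B and A) implies C) = F, (not not (C or (A implies not not (B or A))) and (C or A)) = F, so the formula = F.
Row A=F, B=T, C=T: not ((B and A) implies C) = F, (not not (C or (A implies not not (B or A))) and (C or A)) = T, so the formula = T.

T, F, T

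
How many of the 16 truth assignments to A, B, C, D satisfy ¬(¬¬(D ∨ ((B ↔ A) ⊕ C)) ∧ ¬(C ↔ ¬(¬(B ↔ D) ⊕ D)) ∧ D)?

A | B | C | D | (B ↔ A) | ((B ↔ A) ⊕ C) | (D ∨ ((B ↔ A) ⊕ C)) | ¬(D ∨ ((B ↔ A) ⊕ C)) | ¬¬(D ∨ ((B ↔ A) ⊕ C)) | (B ↔ D) | ¬(B ↔ D) | (¬(B ↔ D) ⊕ D) | ¬(¬(B ↔ D) ⊕ D) | (C ↔ ¬(¬(B ↔ D) ⊕ D)) | ¬(C ↔ ¬(¬(B ↔ D) ⊕ D)) | φ
- | - | - | - | ------- | ------------- | ------------------- | -------------------- | --------------------- | ------- | -------- | -------------- | --------------- | --------------------- | ---------------------- | -
0 | 0 | 0 | 0 |    1    |       1       |          1          |          0           |           1           |    1    |    0     |       0        |        1        |           0           |           1            | 1
0 | 0 | 0 | 1 |    1    |       1       |          1          |          0           |           1           |    0    |    1     |       0        |        1        |           0           |           1            | 0
0 | 0 | 1 | 0 |    1    |       0       |          0          |          1           |           0           |    1    |    0     |       0        |        1        |           1           |           0            | 1
0 | 0 | 1 | 1 |    1    |       0       |          1          |          0           |           1           |    0    |    1     |       0        |        1        |           1           |           0            | 1
0 | 1 | 0 | 0 |    0    |       0       |          0          |          1           |           0           |    0    |    1     |       1        |        0        |           1           |           0            | 1
0 | 1 | 0 | 1 |    0    |       0       |          1          |          0           |           1           |    1    |    0     |       1        |        0        |           1           |           0            | 1
0 | 1 | 1 | 0 |    0    |       1       |          1          |          0           |           1           |    0    |    1     |       1        |        0        |           0           |           1            | 1
0 | 1 | 1 | 1 |    0    |       1       |          1          |          0           |           1           |    1    |    0     |       1        |        0        |           0           |           1            | 0
1 | 0 | 0 | 0 |    0    |       0       |          0          |          1           |           0           |    1    |    0     |       0        |        1        |           0           |           1            | 1
1 | 0 | 0 | 1 |    0    |       0       |          1          |          0           |           1           |    0    |    1     |       0        |        1        |           0           |           1            | 0
1 | 0 | 1 | 0 |    0    |       1       |          1          |          0           |           1           |    1    |    0     |       0        |        1        |           1           |           0            | 1
1 | 0 | 1 | 1 |    0    |       1       |          1          |          0           |           1           |    0    |    1     |       0        |        1        |           1           |           0            | 1
1 | 1 | 0 | 0 |    1    |       1       |          1          |          0           |           1           |    0    |    1     |       1        |        0        |           1           |           0            | 1
1 | 1 | 0 | 1 |    1    |       1       |          1          |          0           |           1           |    1    |    0     |       1        |        0        |           1           |           0            | 1
1 | 1 | 1 | 0 |    1    |       0       |          0          |          1           |           0           |    0    |    1     |       1        |        0        |           0           |           1            | 1
1 | 1 | 1 | 1 |    1    |       0       |          1          |          0           |           1           |    1    |    0     |       1        |        0        |           0           |           1            | 0
The formula is true on 12 of the 16 rows.

12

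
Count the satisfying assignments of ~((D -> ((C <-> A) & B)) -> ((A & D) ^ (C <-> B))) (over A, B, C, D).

A | B | C | D || φ
1 | 1 | 1 | 1 || 1
1 | 1 | 1 | 0 || 0
1 | 1 | 0 | 1 || 0
1 | 1 | 0 | 0 || 1
1 | 0 | 1 | 1 || 0
1 | 0 | 1 | 0 || 1
1 | 0 | 0 | 1 || 0
1 | 0 | 0 | 0 || 0
0 | 1 | 1 | 1 || 0
0 | 1 | 1 | 0 || 0
0 | 1 | 0 | 1 || 1
0 | 1 | 0 | 0 || 1
0 | 0 | 1 | 1 || 0
0 | 0 | 1 | 0 || 1
0 | 0 | 0 | 1 || 0
0 | 0 | 0 | 0 || 0
The formula is true on 6 of the 16 rows.

6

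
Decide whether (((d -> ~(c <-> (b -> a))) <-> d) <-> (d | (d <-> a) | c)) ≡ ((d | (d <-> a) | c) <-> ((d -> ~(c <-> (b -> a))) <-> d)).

equivalent

a | b | c | d || φ | ψ
F | F | F | F || F | F
F | F | F | T || T | T
F | F | T | F || F | F
F | F | T | T || F | F
F | T | F | F || F | F
F | T | F | T || F | F
F | T | T | F || F | F
F | T | T | T || T | T
T | F | F | F || T | T
T | F | F | T || T | T
T | F | T | F || F | F
T | F | T | T || F | F
T | T | F | F || T | T
T | T | F | T || T | T
T | T | T | F || F | F
T | T | T | T || F | F
The columns for φ and ψ agree on every row, so they are logically equivalent.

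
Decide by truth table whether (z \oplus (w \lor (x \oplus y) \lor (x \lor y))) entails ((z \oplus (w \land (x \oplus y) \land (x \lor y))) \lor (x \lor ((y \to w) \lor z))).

no

x | y | z | w | φ | ψ
- | - | - | - | - | -
1 | 1 | 1 | 1 | 0 | 1
1 | 1 | 1 | 0 | 0 | 1
1 | 1 | 0 | 1 | 1 | 1
1 | 1 | 0 | 0 | 1 | 1
1 | 0 | 1 | 1 | 0 | 1
1 | 0 | 1 | 0 | 0 | 1
1 | 0 | 0 | 1 | 1 | 1
1 | 0 | 0 | 0 | 1 | 1
0 | 1 | 1 | 1 | 0 | 1
0 | 1 | 1 | 0 | 0 | 1
0 | 1 | 0 | 1 | 1 | 1
0 | 1 | 0 | 0 | 1 | 0
0 | 0 | 1 | 1 | 0 | 1
0 | 0 | 1 | 0 | 1 | 1
0 | 0 | 0 | 1 | 1 | 1
0 | 0 | 0 | 0 | 0 | 1
At x=0, y=1, z=0, w=0 we have φ true but ψ false, so φ does not entail ψ.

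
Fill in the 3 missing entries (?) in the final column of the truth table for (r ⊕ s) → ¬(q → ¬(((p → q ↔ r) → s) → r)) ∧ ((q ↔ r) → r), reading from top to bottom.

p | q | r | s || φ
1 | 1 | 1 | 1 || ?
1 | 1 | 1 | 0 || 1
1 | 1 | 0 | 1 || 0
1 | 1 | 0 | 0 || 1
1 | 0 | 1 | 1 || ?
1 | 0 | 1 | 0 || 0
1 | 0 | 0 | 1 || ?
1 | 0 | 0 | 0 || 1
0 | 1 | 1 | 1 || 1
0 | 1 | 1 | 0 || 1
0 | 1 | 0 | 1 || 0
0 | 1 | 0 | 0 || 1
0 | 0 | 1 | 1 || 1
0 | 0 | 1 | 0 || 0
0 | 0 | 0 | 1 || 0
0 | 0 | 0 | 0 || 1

1, 1, 0

Row p=1, q=1, r=1, s=1: (r ⊕ s) = 0, (¬(q → ¬(((p → q ↔ r) → s) → r)) ∧ ((q ↔ r) → r)) = 1, so the formula = 1.
Row p=1, q=0, r=1, s=1: (r ⊕ s) = 0, (¬(q → ¬(((p → q ↔ r) → s) → r)) ∧ ((q ↔ r) → r)) = 0, so the formula = 1.
Row p=1, q=0, r=0, s=1: (r ⊕ s) = 1, (¬(q → ¬(((p → q ↔ r) → s) → r)) ∧ ((q ↔ r) → r)) = 0, so the formula = 0.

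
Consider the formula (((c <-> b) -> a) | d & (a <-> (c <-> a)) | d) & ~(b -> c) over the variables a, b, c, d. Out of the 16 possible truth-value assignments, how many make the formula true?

  a   |   b   |   c   |   d   || (c <-> b) | ((c <-> b) -> a) | (c <-> a) | (a <-> (c <-> a)) | (d & (a <-> (c <-> a))) | (b -> c) | ~(b -> c) |   φ  
False | False | False | False ||    True   |      False       |    True   |       False       |          False          |   True   |   False   | False
False | False | False |  True ||    True   |      False       |    True   |       False       |          False          |   True   |   False   | False
False | False |  True | False ||   False   |       True       |   False   |        True       |          False          |   True   |   False   | False
False | False |  True |  True ||   False   |       True       |   False   |        True       |           True          |   True   |   False   | False
False |  True | False | False ||   False   |       True       |    True   |       False       |          False          |  False   |    True   |  True
False |  True | False |  True ||   False   |       True       |    True   |       False       |          False          |  False   |    True   |  True
False |  True |  True | False ||    True   |      False       |   False   |        True       |          False          |   True   |   False   | False
False |  True |  True |  True ||    True   |      False       |   False   |        True       |           True          |   True   |   False   | False
 True | False | False | False ||    True   |       True       |   False   |       False       |          False          |   True   |   False   | False
 True | False | False |  True ||    True   |       True       |   False   |       False       |          False          |   True   |   False   | False
 True | False |  True | False ||   False   |       True       |    True   |        True       |          False          |   True   |   False   | False
 True | False |  True |  True ||   False   |       True       |    True   |        True       |           True          |   True   |   False   | False
 True |  True | False | False ||   False   |       True       |   False   |       False       |          False          |  False   |    True   |  True
 True |  True | False |  True ||   False   |       True       |   False   |       False       |          False          |  False   |    True   |  True
 True |  True |  True | False ||    True   |       True       |    True   |        True       |          False          |   True   |   False   | False
 True |  True |  True |  True ||    True   |       True       |    True   |        True       |           True          |   True   |   False   | False
The formula is true on 4 of the 16 rows.

4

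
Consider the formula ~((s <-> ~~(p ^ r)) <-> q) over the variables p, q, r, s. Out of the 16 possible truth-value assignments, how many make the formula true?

8

  p   |   q   |   r   |   s   | ~((s <-> ~~(p ^ r)) <-> q)
----- | ----- | ----- | ----- | --------------------------
False | False | False | False |            True           
False | False | False |  True |           False           
False | False |  True | False |           False           
False | False |  True |  True |            True           
False |  True | False | False |           False           
False |  True | False |  True |            True           
False |  True |  True | False |            True           
False |  True |  True |  True |           False           
 True | False | False | False |           False           
 True | False | False |  True |            True           
 True | False |  True | False |            True           
 True | False |  True |  True |           False           
 True |  True | False | False |            True           
 True |  True | False |  True |           False           
 True |  True |  True | False |           False           
 True |  True |  True |  True |            True           
The formula is true on 8 of the 16 rows.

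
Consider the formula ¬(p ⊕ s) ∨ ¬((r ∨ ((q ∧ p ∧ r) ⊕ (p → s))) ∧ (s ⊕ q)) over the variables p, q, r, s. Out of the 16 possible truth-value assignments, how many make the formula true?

p | q | r | s || (p ⊕ s) | ¬(p ⊕ s) | (q ∧ p ∧ r) | (p → s) | ((q ∧ p ∧ r) ⊕ (p → s)) | (s ⊕ q) | φ
F | F | F | F ||    F    |    T     |      F      |    T    |            T            |    F    | T
F | F | F | T ||    T    |    F     |      F      |    T    |            T            |    T    | F
F | F | T | F ||    F    |    T     |      F      |    T    |            T            |    F    | T
F | F | T | T ||    T    |    F     |      F      |    T    |            T            |    T    | F
F | T | F | F ||    F    |    T     |      F      |    T    |            T            |    T    | T
F | T | F | T ||    T    |    F     |      F      |    T    |            T            |    F    | T
F | T | T | F ||    F    |    T     |      F      |    T    |            T            |    T    | T
F | T | T | T ||    T    |    F     |      F      |    T    |            T            |    F    | T
T | F | F | F ||    T    |    F     |      F      |    F    |            F            |    F    | T
T | F | F | T ||    F    |    T     |      F      |    T    |            T            |    T    | T
T | F | T | F ||    T    |    F     |      F      |    F    |            F            |    F    | T
T | F | T | T ||    F    |    T     |      F      |    T    |            T            |    T    | T
T | T | F | F ||    T    |    F     |      F      |    F    |            F            |    T    | T
T | T | F | T ||    F    |    T     |      F      |    T    |            T            |    F    | T
T | T | T | F ||    T    |    F     |      T      |    F    |            T            |    T    | F
T | T | T | T ||    F    |    T     |      T      |    T    |            F            |    F    | T
The formula is true on 13 of the 16 rows.

13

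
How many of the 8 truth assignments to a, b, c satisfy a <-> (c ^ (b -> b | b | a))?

a  b  c     (b | b | a)  (b -> (b | b | a))  (c ^ (b -> (b | b | a)))  (a <-> (c ^ (b -> (b | b | a))))
T  T  T          T               T                      F                             F                
T  T  F          T               T                      T                             T                
T  F  T          T               T                      F                             F                
T  F  F          T               T                      T                             T                
F  T  T          T               T                      F                             T                
F  T  F          T               T                      T                             F                
F  F  T          F               T                      F                             T                
F  F  F          F               T                      T                             F                
The formula is true on 4 of the 8 rows.

4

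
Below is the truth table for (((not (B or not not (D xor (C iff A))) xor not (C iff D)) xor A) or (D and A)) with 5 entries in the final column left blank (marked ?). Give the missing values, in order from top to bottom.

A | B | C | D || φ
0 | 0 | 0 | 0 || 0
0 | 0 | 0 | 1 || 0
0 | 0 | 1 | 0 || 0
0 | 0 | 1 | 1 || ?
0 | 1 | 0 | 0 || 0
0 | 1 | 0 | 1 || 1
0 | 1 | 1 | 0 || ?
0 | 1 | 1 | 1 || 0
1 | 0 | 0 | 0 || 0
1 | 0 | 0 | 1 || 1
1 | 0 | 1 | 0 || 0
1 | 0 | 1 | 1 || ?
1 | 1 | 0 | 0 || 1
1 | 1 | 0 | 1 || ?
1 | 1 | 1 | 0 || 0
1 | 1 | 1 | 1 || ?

Row A=0, B=0, C=1, D=1: ((not (B or not not (D xor (C iff A))) xor not (C iff D)) xor A) = 0, (D and A) = 0, so the formula = 0.
Row A=0, B=1, C=1, D=0: ((not (B or not not (D xor (C iff A))) xor not (C iff D)) xor A) = 1, (D and A) = 0, so the formula = 1.
Row A=1, B=0, C=1, D=1: ((not (B or not not (D xor (C iff A))) xor not (C iff D)) xor A) = 0, (D and A) = 1, so the formula = 1.
Row A=1, B=1, C=0, D=1: ((not (B or not not (D xor (C iff A))) xor not (C iff D)) xor A) = 0, (D and A) = 1, so the formula = 1.
Row A=1, B=1, C=1, D=1: ((not (B or not not (D xor (C iff A))) xor not (C iff D)) xor A) = 1, (D and A) = 1, so the formula = 1.

0, 1, 1, 1, 1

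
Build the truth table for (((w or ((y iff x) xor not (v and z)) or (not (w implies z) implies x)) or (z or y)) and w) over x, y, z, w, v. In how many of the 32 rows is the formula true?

  x   |   y   |   z   |   w   |   v   ||   φ  
False | False | False | False | False || False
False | False | False | False |  True || False
False | False | False |  True | False ||  True
False | False | False |  True |  True ||  True
False | False |  True | False | False || False
False | False |  True | False |  True || False
False | False |  True |  True | False ||  True
False | False |  True |  True |  True ||  True
False |  True | False | False | False || False
False |  True | False | False |  True || False
False |  True | False |  True | False ||  True
False |  True | False |  True |  True ||  True
False |  True |  True | False | False || False
False |  True |  True | False |  True || False
False |  True |  True |  True | False ||  True
False |  True |  True |  True |  True ||  True
 True | False | False | False | False || False
 True | False | False | False |  True || False
 True | False | False |  True | False ||  True
 True | False | False |  True |  True ||  True
 True | False |  True | False | False || False
 True | False |  True | False |  True || False
 True | False |  True |  True | False ||  True
 True | False |  True |  True |  True ||  True
 True |  True | False | False | False || False
 True |  True | False | False |  True || False
 True |  True | False |  True | False ||  True
 True |  True | False |  True |  True ||  True
 True |  True |  True | False | False || False
 True |  True |  True | False |  True || False
 True |  True |  True |  True | False ||  True
 True |  True |  True |  True |  True ||  True
The formula is true on 16 of the 32 rows.

16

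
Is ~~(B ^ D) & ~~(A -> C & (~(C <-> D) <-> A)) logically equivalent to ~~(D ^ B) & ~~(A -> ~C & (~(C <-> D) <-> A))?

A | B | C | D | φ | ψ
- | - | - | - | - | -
1 | 1 | 1 | 1 | 0 | 0
1 | 1 | 1 | 0 | 1 | 0
1 | 1 | 0 | 1 | 0 | 0
1 | 1 | 0 | 0 | 0 | 0
1 | 0 | 1 | 1 | 0 | 0
1 | 0 | 1 | 0 | 0 | 0
1 | 0 | 0 | 1 | 0 | 1
1 | 0 | 0 | 0 | 0 | 0
0 | 1 | 1 | 1 | 0 | 0
0 | 1 | 1 | 0 | 1 | 1
0 | 1 | 0 | 1 | 0 | 0
0 | 1 | 0 | 0 | 1 | 1
0 | 0 | 1 | 1 | 1 | 1
0 | 0 | 1 | 0 | 0 | 0
0 | 0 | 0 | 1 | 1 | 1
0 | 0 | 0 | 0 | 0 | 0
The columns differ at A=1, B=1, C=1, D=0 (φ=1, ψ=0), so they are not equivalent.

not equivalent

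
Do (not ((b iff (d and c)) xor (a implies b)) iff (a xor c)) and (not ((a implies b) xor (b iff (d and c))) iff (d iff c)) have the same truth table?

not equivalent

a | b | c | d | φ | ψ
- | - | - | - | - | -
0 | 0 | 0 | 0 | 0 | 1
0 | 0 | 0 | 1 | 0 | 0
0 | 0 | 1 | 0 | 1 | 0
0 | 0 | 1 | 1 | 0 | 0
0 | 1 | 0 | 0 | 1 | 0
0 | 1 | 0 | 1 | 1 | 1
0 | 1 | 1 | 0 | 0 | 1
0 | 1 | 1 | 1 | 1 | 1
1 | 0 | 0 | 0 | 0 | 0
1 | 0 | 0 | 1 | 0 | 1
1 | 0 | 1 | 0 | 1 | 1
1 | 0 | 1 | 1 | 0 | 1
1 | 1 | 0 | 0 | 0 | 0
1 | 1 | 0 | 1 | 0 | 1
1 | 1 | 1 | 0 | 1 | 1
1 | 1 | 1 | 1 | 0 | 1
The columns differ at a=0, b=0, c=0, d=0 (φ=0, ψ=1), so they are not equivalent.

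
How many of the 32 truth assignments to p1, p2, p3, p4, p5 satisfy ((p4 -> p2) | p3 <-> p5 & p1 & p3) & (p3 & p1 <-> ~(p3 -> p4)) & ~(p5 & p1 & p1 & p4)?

5

p1  p2  p3  p4  p5  |  φ
T   T   T   T   T   |  F
T   T   T   T   F   |  F
T   T   T   F   T   |  T
T   T   T   F   F   |  F
T   T   F   T   T   |  F
T   T   F   T   F   |  F
T   T   F   F   T   |  F
T   T   F   F   F   |  F
T   F   T   T   T   |  F
T   F   T   T   F   |  F
T   F   T   F   T   |  T
T   F   T   F   F   |  F
T   F   F   T   T   |  F
T   F   F   T   F   |  T
T   F   F   F   T   |  F
T   F   F   F   F   |  F
F   T   T   T   T   |  F
F   T   T   T   F   |  F
F   T   T   F   T   |  F
F   T   T   F   F   |  F
F   T   F   T   T   |  F
F   T   F   T   F   |  F
F   T   F   F   T   |  F
F   T   F   F   F   |  F
F   F   T   T   T   |  F
F   F   T   T   F   |  F
F   F   T   F   T   |  F
F   F   T   F   F   |  F
F   F   F   T   T   |  T
F   F   F   T   F   |  T
F   F   F   F   T   |  F
F   F   F   F   F   |  F
The formula is true on 5 of the 32 rows.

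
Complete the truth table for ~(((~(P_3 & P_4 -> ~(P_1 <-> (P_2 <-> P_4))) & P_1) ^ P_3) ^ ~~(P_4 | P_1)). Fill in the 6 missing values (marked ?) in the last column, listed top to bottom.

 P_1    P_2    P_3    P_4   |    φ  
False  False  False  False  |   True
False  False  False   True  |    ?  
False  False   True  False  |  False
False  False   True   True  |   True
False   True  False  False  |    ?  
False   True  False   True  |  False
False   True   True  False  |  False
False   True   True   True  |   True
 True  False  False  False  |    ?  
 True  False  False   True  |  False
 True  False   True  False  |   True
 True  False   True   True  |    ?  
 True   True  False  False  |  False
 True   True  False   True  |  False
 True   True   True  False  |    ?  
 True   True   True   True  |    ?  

False, True, False, True, True, False

Row 2: ((~(P_3 & P_4 -> ~(P_1 <-> (P_2 <-> P_4))) & P_1) ^ P_3) = False, ~~(P_4 | P_1) = True, (((~(P_3 & P_4 -> ~(P_1 <-> (P_2 <-> P_4))) & P_1) ^ P_3) ^ ~~(P_4 | P_1)) = True, so the formula = False.
Row 5: ((~(P_3 & P_4 -> ~(P_1 <-> (P_2 <-> P_4))) & P_1) ^ P_3) = False, ~~(P_4 | P_1) = False, (((~(P_3 & P_4 -> ~(P_1 <-> (P_2 <-> P_4))) & P_1) ^ P_3) ^ ~~(P_4 | P_1)) = False, so the formula = True.
Row 9: ((~(P_3 & P_4 -> ~(P_1 <-> (P_2 <-> P_4))) & P_1) ^ P_3) = False, ~~(P_4 | P_1) = True, (((~(P_3 & P_4 -> ~(P_1 <-> (P_2 <-> P_4))) & P_1) ^ P_3) ^ ~~(P_4 | P_1)) = True, so the formula = False.
Row 12: ((~(P_3 & P_4 -> ~(P_1 <-> (P_2 <-> P_4))) & P_1) ^ P_3) = True, ~~(P_4 | P_1) = True, (((~(P_3 & P_4 -> ~(P_1 <-> (P_2 <-> P_4))) & P_1) ^ P_3) ^ ~~(P_4 | P_1)) = False, so the formula = True.
Row 15: ((~(P_3 & P_4 -> ~(P_1 <-> (P_2 <-> P_4))) & P_1) ^ P_3) = True, ~~(P_4 | P_1) = True, (((~(P_3 & P_4 -> ~(P_1 <-> (P_2 <-> P_4))) & P_1) ^ P_3) ^ ~~(P_4 | P_1)) = False, so the formula = True.
Row 16: ((~(P_3 & P_4 -> ~(P_1 <-> (P_2 <-> P_4))) & P_1) ^ P_3) = False, ~~(P_4 | P_1) = True, (((~(P_3 & P_4 -> ~(P_1 <-> (P_2 <-> P_4))) & P_1) ^ P_3) ^ ~~(P_4 | P_1)) = True, so the formula = False.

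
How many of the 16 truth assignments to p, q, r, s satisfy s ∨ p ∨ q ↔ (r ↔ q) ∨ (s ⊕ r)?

10

p  q  r  s  |  (p ∨ q)  (s ∨ (p ∨ q))  (r ↔ q)  (s ⊕ r)  ((r ↔ q) ∨ (s ⊕ r))  ((s ∨ (p ∨ q)) ↔ ((r ↔ q) ∨ (s ⊕ r)))
T  T  T  T  |     T           T           T        F              T                             T                  
T  T  T  F  |     T           T           T        T              T                             T                  
T  T  F  T  |     T           T           F        T              T                             T                  
T  T  F  F  |     T           T           F        F              F                             F                  
T  F  T  T  |     T           T           F        F              F                             F                  
T  F  T  F  |     T           T           F        T              T                             T                  
T  F  F  T  |     T           T           T        T              T                             T                  
T  F  F  F  |     T           T           T        F              T                             T                  
F  T  T  T  |     T           T           T        F              T                             T                  
F  T  T  F  |     T           T           T        T              T                             T                  
F  T  F  T  |     T           T           F        T              T                             T                  
F  T  F  F  |     T           T           F        F              F                             F                  
F  F  T  T  |     F           T           F        F              F                             F                  
F  F  T  F  |     F           F           F        T              T                             F                  
F  F  F  T  |     F           T           T        T              T                             T                  
F  F  F  F  |     F           F           T        F              T                             F                  
The formula is true on 10 of the 16 rows.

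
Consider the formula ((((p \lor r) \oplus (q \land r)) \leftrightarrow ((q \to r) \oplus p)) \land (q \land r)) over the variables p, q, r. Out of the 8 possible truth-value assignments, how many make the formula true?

  p      q      r    |  (p \lor r)  (q \land r)  (q \to r)  ((q \to r) \oplus p)    φ  
False  False  False  |    False        False        True            True          False
False  False   True  |     True        False        True            True          False
False   True  False  |    False        False       False           False          False
False   True   True  |     True         True        True            True          False
 True  False  False  |     True        False        True           False          False
 True  False   True  |     True        False        True           False          False
 True   True  False  |     True        False       False            True          False
 True   True   True  |     True         True        True           False           True
The formula is true on 1 of the 8 rows.

1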